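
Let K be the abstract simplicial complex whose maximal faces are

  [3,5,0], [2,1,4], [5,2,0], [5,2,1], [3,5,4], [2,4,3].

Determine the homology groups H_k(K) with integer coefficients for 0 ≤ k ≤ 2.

We work with the vertex ordering 0 < 1 < 2 < 3 < 4 < 5. The simplices of K, each written with vertices in increasing order, are:

  0-simplices (6): [0], [1], [2], [3], [4], [5]
  1-simplices (12): [0,2], [0,3], [0,5], [1,2], [1,4], [1,5], [2,3], [2,4], [2,5], [3,4], [3,5], [4,5]
  2-simplices (6): [0,2,5], [0,3,5], [1,2,4], [1,2,5], [2,3,4], [3,4,5]

giving chain groups C_0 ≅ Z^6, C_1 ≅ Z^12, C_2 ≅ Z^6.

The boundary map ∂_1: C_1 → C_0 sends each edge [p,q] (with p < q) to q − p. For instance
  ∂[3,4] = [4] − [3].
As a 6×12 matrix over Z this has rank 5, with invariant factors (1,1,1,1,1).

∂_2: C_2 → C_1 sends each 2-simplex [p,q,r] to [q,r] − [p,r] + [p,q]. For instance
  ∂[3,4,5] = [4,5] − [3,5] + [3,4],
  ∂[1,2,5] = [2,5] − [1,5] + [1,2].
This gives a 12×6 integer matrix of rank 6; reducing to Smith normal form yields diagonal entries (1,1,1,1,1,1).

From H_k ≅ ker(∂_k) / im(∂_{k+1}) we obtain:

  H_0: rank C_0 − rank ∂_1 = 6 − 5 = 1, and the invariant factors of ∂_1 are all 1, so H_0 = Z.
  H_1: rank ker ∂_1 − rank ∂_2 = (12 − 5) − 6 = 1, and the invariant factors of ∂_2 are all 1, so H_1 = Z.
  H_2: rank ker ∂_2 − rank ∂_3 = (6 − 6) − 0 = 0, and there is no ∂_3, so H_2 = 0.

As a check, the Euler characteristic is 6 − 12 + 6 = 0, which agrees with 1 − 1 + 0 = 0.
(K is a triangulation of the cylinder S^1 x I.)

H_0 = Z,  H_1 = Z,  H_2 = 0.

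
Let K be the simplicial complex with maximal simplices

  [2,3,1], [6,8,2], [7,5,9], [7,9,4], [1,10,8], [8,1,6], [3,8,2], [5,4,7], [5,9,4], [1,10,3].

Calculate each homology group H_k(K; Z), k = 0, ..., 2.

We work with the vertex ordering 1 < 2 < 3 < 4 < 5 < 6 < 7 < 8 < 9 < 10. The simplices of K, each written with vertices in increasing order, are:

  0-simplices (10): [1], [2], [3], [4], [5], [6], [7], [8], [9], [10]
  1-simplices (18): [1,2], [1,3], [1,6], [1,8], [1,10], [2,3], [2,6], [2,8], [3,8], [3,10], [4,5], [4,7], [4,9], [5,7], [5,9], [6,8], [7,9], [8,10]
  2-simplices (10): [1,2,3], [1,3,10], [1,6,8], [1,8,10], [2,3,8], [2,6,8], [4,5,7], [4,5,9], [4,7,9], [5,7,9]

so the chain groups are C_0 ≅ Z^10, C_1 ≅ Z^18, C_2 ≅ Z^10.

∂_1: C_1 → C_0 is given by ∂[p,q] = [q] − [p]. For instance
  ∂[5,9] = [9] − [5].
The resulting 10×18 matrix has rank 8, and its Smith normal form has invariant factors (1,1,1,1,1,1,1,1).

The boundary map ∂_2: C_2 → C_1 sends each 2-simplex [p,q,r] to [q,r] − [p,r] + [p,q]. For instance
  ∂[4,5,7] = [5,7] − [4,7] + [4,5],
  ∂[1,8,10] = [8,10] − [1,10] + [1,8].
As a 18×10 matrix over Z this has rank 9, with invariant factors (1,1,1,1,1,1,1,1,1).

Computing H_k = (kernel of ∂_k) / (image of ∂_{k+1}):

  H_0: rank C_0 − rank ∂_1 = 10 − 8 = 2, and the invariant factors of ∂_1 are all 1, so H_0 ≅ Z^2.
  H_1: rank ker ∂_1 − rank ∂_2 = (18 − 8) − 9 = 1, and the invariant factors of ∂_2 are all 1, so H_1 ≅ Z.
  H_2: rank ker ∂_2 − rank ∂_3 = (10 − 9) − 0 = 1, and there is no ∂_3, so H_2 ≅ Z.

H_0 = Z^2,  H_1 = Z,  H_2 = Z.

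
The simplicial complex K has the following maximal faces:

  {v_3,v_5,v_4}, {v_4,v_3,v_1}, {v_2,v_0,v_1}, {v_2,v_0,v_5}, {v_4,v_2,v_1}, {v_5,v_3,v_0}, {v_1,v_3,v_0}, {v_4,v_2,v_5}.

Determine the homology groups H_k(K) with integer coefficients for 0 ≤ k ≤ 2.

H_0 ≅ Z,  H_1 = 0,  H_2 ≅ Z.

Fix the vertex order v_0 < v_1 < v_2 < v_3 < v_4 < v_5 and write every simplex with vertices in increasing order. Then dim K = 2 and the simplices of K are:

  0-simplices (6): [v_0], [v_1], [v_2], [v_3], [v_4], [v_5]
  1-simplices (12): [v_0,v_1], [v_0,v_2], [v_0,v_3], [v_0,v_5], [v_1,v_2], [v_1,v_3], [v_1,v_4], [v_2,v_4], [v_2,v_5], [v_3,v_4], [v_3,v_5], [v_4,v_5]
  2-simplices (8): [v_0,v_1,v_2], [v_0,v_1,v_3], [v_0,v_2,v_5], [v_0,v_3,v_5], [v_1,v_2,v_4], [v_1,v_3,v_4], [v_2,v_4,v_5], [v_3,v_4,v_5]

Hence C_0 ≅ Z^6, C_1 ≅ Z^12, C_2 ≅ Z^8.

The boundary map ∂_1: C_1 → C_0 sends each edge [p,q] (with p < q) to q − p. For instance
  ∂[v_2,v_4] = [v_4] − [v_2].
The resulting 6×12 matrix has rank 5, and its Smith normal form has invariant factors (1,1,1,1,1).

∂_2: C_2 → C_1 sends each 2-simplex [p,q,r] to [q,r] − [p,r] + [p,q]. For instance
  ∂[v_0,v_3,v_5] = [v_3,v_5] − [v_0,v_5] + [v_0,v_3],
  ∂[v_2,v_4,v_5] = [v_4,v_5] − [v_2,v_5] + [v_2,v_4].
The resulting 12×8 matrix has rank 7, and its Smith normal form has invariant factors (1,1,1,1,1,1,1).

Reading off H_k = ker ∂_k / im ∂_{k+1}:

  H_0: rank C_0 − rank ∂_1 = 6 − 5 = 1, and the invariant factors of ∂_1 are all 1, so H_0 = Z.
  H_1: rank ker ∂_1 − rank ∂_2 = (12 − 5) − 7 = 0, and the invariant factors of ∂_2 are all 1, so H_1 = 0.
  H_2: rank ker ∂_2 − rank ∂_3 = (8 − 7) − 0 = 1, and there is no ∂_3, so H_2 = Z.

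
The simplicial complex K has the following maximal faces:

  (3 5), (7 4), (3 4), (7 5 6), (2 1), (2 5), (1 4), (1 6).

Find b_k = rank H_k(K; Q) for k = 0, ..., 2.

b_0 = 1, b_1 = 3, b_2 = 0.

Fix the vertex order 1 < 2 < 3 < 4 < 5 < 6 < 7 and write every simplex with vertices in increasing order. Then dim K = 2 and the simplices of K are:

  0-simplices (7): [1], [2], [3], [4], [5], [6], [7]
  1-simplices (10): [1,2], [1,4], [1,6], [2,5], [3,4], [3,5], [4,7], [5,6], [5,7], [6,7]
  2-simplices (1): [5,6,7]

giving chain groups C_0 ≅ Z^7, C_1 ≅ Z^10, C_2 ≅ Z^1.

Boundary ∂_1: C_1 → C_0 sends each edge [p,q] (with p < q) to q − p.
This gives a 7×10 integer matrix of rank 6; reducing to Smith normal form yields diagonal entries (1,1,1,1,1,1).

∂_2: C_2 → C_1 maps a triangle to the signed sum of its edges. For instance
  ∂[5,6,7] = [6,7] − [5,7] + [5,6].
The 10×1 boundary matrix has rank 1 and Smith normal form diag(1).

From H_k ≅ ker(∂_k) / im(∂_{k+1}) we obtain:

  H_0: rank C_0 − rank ∂_1 = 7 − 6 = 1, and the invariant factors of ∂_1 are all 1, so H_0 = Z.
  H_1: rank ker ∂_1 − rank ∂_2 = (10 − 6) − 1 = 3, and the invariant factors of ∂_2 are all 1, so H_1 = Z^3.
  H_2: rank ker ∂_2 − rank ∂_3 = (1 − 1) − 0 = 0, and there is no ∂_3, so H_2 = 0.

As a check, the Euler characteristic is 7 − 10 + 1 = -2, which agrees with 1 − 3 + 0 = -2.

Hence the Betti numbers are b_0 = 1, b_1 = 3, b_2 = 0.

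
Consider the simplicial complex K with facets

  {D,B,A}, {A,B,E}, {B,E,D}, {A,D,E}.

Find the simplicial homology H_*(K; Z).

Take the total order A < B < D < E on the vertex set. Then K (dimension 2) consists of the simplices:

  0-simplices (4): A, B, D, E
  1-simplices (6): AB, AD, AE, BD, BE, DE
  2-simplices (4): ABD, ABE, ADE, BDE

Hence C_0 ≅ Z^4, C_1 ≅ Z^6, C_2 ≅ Z^4.

∂_1: C_1 → C_0 maps an edge to its endpoints' difference, ∂[p,q] = q − p. For instance
  ∂AD = D − A.
This gives a 4×6 integer matrix of rank 3; reducing to Smith normal form yields diagonal entries (1,1,1).

The boundary map ∂_2: C_2 → C_1 maps a triangle to the signed sum of its edges. For instance
  ∂BDE = DE − BE + BD,
  ∂ABD = BD − AD + AB.
The 6×4 boundary matrix has rank 3 and Smith normal form diag(1,1,1).

Computing H_k = (kernel of ∂_k) / (image of ∂_{k+1}):

  H_0: rank C_0 − rank ∂_1 = 4 − 3 = 1, and the invariant factors of ∂_1 are all 1, so H_0 ≅ Z.
  H_1: rank ker ∂_1 − rank ∂_2 = (6 − 3) − 3 = 0, and the invariant factors of ∂_2 are all 1, so H_1 ≅ 0.
  H_2: rank ker ∂_2 − rank ∂_3 = (4 − 3) − 0 = 1, and there is no ∂_3, so H_2 ≅ Z.

As a check, the Euler characteristic is 4 − 6 + 4 = 2, which agrees with 1 − 0 + 1 = 2.

H_0 ≅ Z,  H_1 = 0,  H_2 ≅ Z.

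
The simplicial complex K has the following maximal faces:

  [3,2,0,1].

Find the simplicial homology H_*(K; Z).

We work with the vertex ordering 0 < 1 < 2 < 3. The simplices of K, each written with vertices in increasing order, are:

  0-simplices (4): [0], [1], [2], [3]
  1-simplices (6): [0,1], [0,2], [0,3], [1,2], [1,3], [2,3]
  2-simplices (4): [0,1,2], [0,1,3], [0,2,3], [1,2,3]
  3-simplices (1): [0,1,2,3]

Hence C_0 ≅ Z^4, C_1 ≅ Z^6, C_2 ≅ Z^4, C_3 ≅ Z^1.

∂_1: C_1 → C_0 maps an edge to its endpoints' difference, ∂[p,q] = q − p.
The resulting 4×6 matrix has rank 3, and its Smith normal form has invariant factors (1,1,1).

∂_2: C_2 → C_1 acts by ∂[p,q,r] = [q,r] − [p,r] + [p,q]. For instance
  ∂[0,1,3] = [1,3] − [0,3] + [0,1],
  ∂[1,2,3] = [2,3] − [1,3] + [1,2].
This gives a 6×4 integer matrix of rank 3; reducing to Smith normal form yields diagonal entries (1,1,1).

∂_3: C_3 → C_2 sends each 3-simplex σ to the alternating sum Σ_i (−1)^i (σ with its i-th vertex removed). For instance
  ∂[0,1,2,3] = [1,2,3] − [0,2,3] + [0,1,3] − [0,1,2].
The resulting 4×1 matrix has rank 1, and its Smith normal form has invariant factors (1).

From H_k ≅ ker(∂_k) / im(∂_{k+1}) we obtain:

  H_0: rank C_0 − rank ∂_1 = 4 − 3 = 1, and the invariant factors of ∂_1 are all 1, so H_0 ≅ Z.
  H_1: rank ker ∂_1 − rank ∂_2 = (6 − 3) − 3 = 0, and the invariant factors of ∂_2 are all 1, so H_1 ≅ 0.
  H_2: rank ker ∂_2 − rank ∂_3 = (4 − 3) − 1 = 0, and the invariant factors of ∂_3 are all 1, so H_2 ≅ 0.
  H_3: rank ker ∂_3 − rank ∂_4 = (1 − 1) − 0 = 0, and there is no ∂_4, so H_3 ≅ 0.

H_0 = Z,  H_1 = 0,  H_2 = 0,  H_3 = 0.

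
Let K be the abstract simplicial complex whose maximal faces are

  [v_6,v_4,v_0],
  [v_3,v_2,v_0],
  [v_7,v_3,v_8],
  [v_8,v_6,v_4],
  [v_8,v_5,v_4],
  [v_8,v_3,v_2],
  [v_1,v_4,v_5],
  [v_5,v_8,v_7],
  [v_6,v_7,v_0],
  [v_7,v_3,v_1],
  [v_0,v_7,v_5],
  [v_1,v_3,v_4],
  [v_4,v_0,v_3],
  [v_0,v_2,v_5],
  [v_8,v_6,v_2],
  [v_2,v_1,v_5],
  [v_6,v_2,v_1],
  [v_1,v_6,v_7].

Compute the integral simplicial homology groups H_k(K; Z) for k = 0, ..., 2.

Take the total order v_0 < v_1 < v_2 < v_3 < v_4 < v_5 < v_6 < v_7 < v_8 on the vertex set. Then K (dimension 2) consists of the simplices:

  0-simplices (9): [v_0], [v_1], [v_2], [v_3], [v_4], [v_5], [v_6], [v_7], [v_8]
  1-simplices (27): (27 of them)
  2-simplices (18): (18 of them)

so the chain groups are C_0 ≅ Z^9, C_1 ≅ Z^27, C_2 ≅ Z^18.

∂_1: C_1 → C_0 sends each edge [p,q] (with p < q) to q − p. For instance
  ∂[v_4,v_8] = [v_8] − [v_4].
As a 9×27 matrix over Z this has rank 8, with invariant factors (1,1,1,1,1,1,1,1).

∂_2: C_2 → C_1 sends each 2-simplex [p,q,r] to [q,r] − [p,r] + [p,q]. For instance
  ∂[v_5,v_7,v_8] = [v_7,v_8] − [v_5,v_8] + [v_5,v_7],
  ∂[v_3,v_7,v_8] = [v_7,v_8] − [v_3,v_8] + [v_3,v_7].
As a 27×18 matrix over Z this has rank 17, with invariant factors (1,1,1,1,1,1,1,1,1,1,1,1,1,1,1,1,1).

Computing H_k = (kernel of ∂_k) / (image of ∂_{k+1}):

  H_0: rank C_0 − rank ∂_1 = 9 − 8 = 1, and the invariant factors of ∂_1 are all 1, so H_0 = Z.
  H_1: rank ker ∂_1 − rank ∂_2 = (27 − 8) − 17 = 2, and the invariant factors of ∂_2 are all 1, so H_1 = Z^2.
  H_2: rank ker ∂_2 − rank ∂_3 = (18 − 17) − 0 = 1, and there is no ∂_3, so H_2 = Z.

H_0 = Z,  H_1 = Z^2,  H_2 = Z.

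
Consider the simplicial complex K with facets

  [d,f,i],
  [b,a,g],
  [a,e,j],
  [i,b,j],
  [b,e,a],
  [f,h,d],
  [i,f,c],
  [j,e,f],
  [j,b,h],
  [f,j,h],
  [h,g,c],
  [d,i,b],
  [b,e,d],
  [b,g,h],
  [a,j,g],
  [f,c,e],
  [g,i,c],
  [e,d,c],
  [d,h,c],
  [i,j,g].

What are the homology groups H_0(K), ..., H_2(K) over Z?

H_0 ≅ Z,  H_1 ≅ Z × Z/2,  H_2 = 0.

Fix the vertex order a < b < c < d < e < f < g < h < i < j and write every simplex with vertices in increasing order. Then dim K = 2 and the simplices of K are:

  0-simplices (10): a, b, c, d, e, f, g, h, i, j
  1-simplices (30): ab, ae, ag, aj, bd, be, bg, bh, bi, bj, cd, ce, cf, cg, ch, ci, de, df, dh, di, ef, ej, fh, fi, fj, gh, gi, gj, hj, ij
  2-simplices (20): abe, abg, aej, agj, bde, bdi, bgh, bhj, bij, cde, cdh, cef, cfi, cgh, cgi, dfh, dfi, efj, fhj, gij

Hence C_0 ≅ Z^10, C_1 ≅ Z^30, C_2 ≅ Z^20.

Boundary ∂_1: C_1 → C_0 sends each edge [p,q] (with p < q) to q − p.
As a 10×30 matrix over Z this has rank 9, with invariant factors (1,1,1,1,1,1,1,1,1).

The boundary map ∂_2: C_2 → C_1 maps a triangle to the signed sum of its edges. For instance
  ∂cfi = fi − ci + cf,
  ∂fhj = hj − fj + fh.
As a 30×20 matrix over Z this has rank 20, with invariant factors (1,1,1,1,1,1,1,1,1,1,1,1,1,1,1,1,1,1,1,2).

Now H_k = ker ∂_k / im ∂_{k+1}, so:

  H_0: rank C_0 − rank ∂_1 = 10 − 9 = 1, and the invariant factors of ∂_1 are all 1, so H_0 ≅ Z.
  H_1: rank ker ∂_1 − rank ∂_2 = (30 − 9) − 20 = 1, and ∂_2 has invariant factor 2 > 1, so H_1 ≅ Z × Z/2.
  H_2: rank ker ∂_2 − rank ∂_3 = (20 − 20) − 0 = 0, and there is no ∂_3, so H_2 ≅ 0.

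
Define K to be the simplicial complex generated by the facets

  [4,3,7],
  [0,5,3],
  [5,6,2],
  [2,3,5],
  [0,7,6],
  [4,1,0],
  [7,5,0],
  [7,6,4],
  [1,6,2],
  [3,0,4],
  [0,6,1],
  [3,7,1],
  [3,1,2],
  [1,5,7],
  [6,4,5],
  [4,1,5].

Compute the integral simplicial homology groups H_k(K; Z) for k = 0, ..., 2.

H_0 = Z,  H_1 = Z^2,  H_2 = Z.

Fix the vertex order 0 < 1 < 2 < 3 < 4 < 5 < 6 < 7 and write every simplex with vertices in increasing order. Then dim K = 2 and the simplices of K are:

  0-simplices (8): [0], [1], [2], [3], [4], [5], [6], [7]
  1-simplices (24): (24 of them)
  2-simplices (16): [0,1,4], [0,1,6], [0,3,4], [0,3,5], [0,5,7], [0,6,7], [1,2,3], [1,2,6], [1,3,7], [1,4,5], [1,5,7], [2,3,5], [2,5,6], [3,4,7], [4,5,6], [4,6,7]

Hence C_0 ≅ Z^8, C_1 ≅ Z^24, C_2 ≅ Z^16.

The boundary map ∂_1: C_1 → C_0 sends each edge [p,q] (with p < q) to q − p. For instance
  ∂[3,7] = [7] − [3].
As a 8×24 matrix over Z this has rank 7, with invariant factors (1,1,1,1,1,1,1).

The boundary map ∂_2: C_2 → C_1 sends each 2-simplex [p,q,r] to [q,r] − [p,r] + [p,q]. For instance
  ∂[0,1,4] = [1,4] − [0,4] + [0,1],
  ∂[1,2,3] = [2,3] − [1,3] + [1,2].
The resulting 24×16 matrix has rank 15, and its Smith normal form has invariant factors (1,1,1,1,1,1,1,1,1,1,1,1,1,1,1).

Now H_k = ker ∂_k / im ∂_{k+1}, so:

  H_0: rank C_0 − rank ∂_1 = 8 − 7 = 1, and the invariant factors of ∂_1 are all 1, so H_0 = Z.
  H_1: rank ker ∂_1 − rank ∂_2 = (24 − 7) − 15 = 2, and the invariant factors of ∂_2 are all 1, so H_1 = Z^2.
  H_2: rank ker ∂_2 − rank ∂_3 = (16 − 15) − 0 = 1, and there is no ∂_3, so H_2 = Z.

As a check, the Euler characteristic is 8 − 24 + 16 = 0, which agrees with 1 − 2 + 1 = 0.
(K is a triangulation of the torus T^2.)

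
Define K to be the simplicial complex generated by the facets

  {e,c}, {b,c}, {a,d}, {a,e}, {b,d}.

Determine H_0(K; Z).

H_0 = Z.

Order the vertices as a < b < c < d < e. Listing each simplex with vertices in this order, K has dimension 1 with simplices:

  0-simplices (5): a, b, c, d, e
  1-simplices (5): ad, ae, bc, bd, ce

giving chain groups C_0 ≅ Z^5, C_1 ≅ Z^5.

The boundary map ∂_1: C_1 → C_0 maps an edge to its endpoints' difference, ∂[p,q] = q − p. For instance
  ∂bd = d − b.
As a 5×5 matrix over Z this has rank 4, with invariant factors (1,1,1,1).

Computing H_k = (kernel of ∂_k) / (image of ∂_{k+1}):

  H_0: rank C_0 − rank ∂_1 = 5 − 4 = 1, and the invariant factors of ∂_1 are all 1, so H_0 ≅ Z.

(K is a triangulation of the circle S^1.)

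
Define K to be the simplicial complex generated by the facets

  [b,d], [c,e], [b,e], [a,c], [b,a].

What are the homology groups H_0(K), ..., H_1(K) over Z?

H_0 = Z,  H_1 = Z.

Fix the vertex order a < b < c < d < e and write every simplex with vertices in increasing order. Then dim K = 1 and the simplices of K are:

  0-simplices (5): a, b, c, d, e
  1-simplices (5): ab, ac, bd, be, ce

giving chain groups C_0 ≅ Z^5, C_1 ≅ Z^5.

The boundary map ∂_1: C_1 → C_0 sends each edge [p,q] (with p < q) to q − p.
This gives a 5×5 integer matrix of rank 4; reducing to Smith normal form yields diagonal entries (1,1,1,1).

Now H_k = ker ∂_k / im ∂_{k+1}, so:

  H_0: rank C_0 − rank ∂_1 = 5 − 4 = 1, and the invariant factors of ∂_1 are all 1, so H_0 ≅ Z.
  H_1: rank ker ∂_1 − rank ∂_2 = (5 − 4) − 0 = 1, and there is no ∂_2, so H_1 ≅ Z.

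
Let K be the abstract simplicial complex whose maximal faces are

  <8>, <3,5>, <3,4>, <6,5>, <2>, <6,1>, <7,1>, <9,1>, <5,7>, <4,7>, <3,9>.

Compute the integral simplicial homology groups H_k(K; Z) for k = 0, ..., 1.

We work with the vertex ordering 1 < 2 < 3 < 4 < 5 < 6 < 7 < 8 < 9. The simplices of K, each written with vertices in increasing order, are:

  0-simplices (9): [1], [2], [3], [4], [5], [6], [7], [8], [9]
  1-simplices (9): [1,6], [1,7], [1,9], [3,4], [3,5], [3,9], [4,7], [5,6], [5,7]

Hence C_0 ≅ Z^9, C_1 ≅ Z^9.

∂_1: C_1 → C_0 maps an edge to its endpoints' difference, ∂[p,q] = q − p.
This gives a 9×9 integer matrix of rank 6; reducing to Smith normal form yields diagonal entries (1,1,1,1,1,1).

Reading off H_k = ker ∂_k / im ∂_{k+1}:

  H_0: rank C_0 − rank ∂_1 = 9 − 6 = 3, and the invariant factors of ∂_1 are all 1, so H_0 ≅ Z^3.
  H_1: rank ker ∂_1 − rank ∂_2 = (9 − 6) − 0 = 3, and there is no ∂_2, so H_1 ≅ Z^3.

As a check, the Euler characteristic is 9 − 9 = 0, which agrees with 3 − 3 = 0.

H_0 = Z^3,  H_1 = Z^3.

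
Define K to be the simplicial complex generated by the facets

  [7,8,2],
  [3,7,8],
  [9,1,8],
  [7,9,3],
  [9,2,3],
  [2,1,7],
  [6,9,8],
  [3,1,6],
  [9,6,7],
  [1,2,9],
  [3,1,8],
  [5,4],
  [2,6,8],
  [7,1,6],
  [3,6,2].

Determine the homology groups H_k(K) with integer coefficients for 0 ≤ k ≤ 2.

H_0 ≅ Z^2,  H_1 ≅ Z^2,  H_2 ≅ Z.

Fix the vertex order 1 < 2 < 3 < 4 < 5 < 6 < 7 < 8 < 9 and write every simplex with vertices in increasing order. Then dim K = 2 and the simplices of K are:

  0-simplices (9): [1], [2], [3], [4], [5], [6], [7], [8], [9]
  1-simplices (22): [1,2], [1,3], [1,6], [1,7], [1,8], [1,9], [2,3], [2,6], [2,7], [2,8], [2,9], [3,6], [3,7], [3,8], [3,9], [4,5], [6,7], [6,8], [6,9], [7,8], [7,9], [8,9]
  2-simplices (14): [1,2,7], [1,2,9], [1,3,6], [1,3,8], [1,6,7], [1,8,9], [2,3,6], [2,3,9], [2,6,8], [2,7,8], [3,7,8], [3,7,9], [6,7,9], [6,8,9]

so the chain groups are C_0 ≅ Z^9, C_1 ≅ Z^22, C_2 ≅ Z^14.

∂_1: C_1 → C_0 is given by ∂[p,q] = [q] − [p].
This gives a 9×22 integer matrix of rank 7; reducing to Smith normal form yields diagonal entries (1,1,1,1,1,1,1).

Boundary ∂_2: C_2 → C_1 acts by ∂[p,q,r] = [q,r] − [p,r] + [p,q]. For instance
  ∂[6,7,9] = [7,9] − [6,9] + [6,7],
  ∂[6,8,9] = [8,9] − [6,9] + [6,8].
The resulting 22×14 matrix has rank 13, and its Smith normal form has invariant factors (1,1,1,1,1,1,1,1,1,1,1,1,1).

Computing H_k = (kernel of ∂_k) / (image of ∂_{k+1}):

  H_0: rank C_0 − rank ∂_1 = 9 − 7 = 2, and the invariant factors of ∂_1 are all 1, so H_0 = Z^2.
  H_1: rank ker ∂_1 − rank ∂_2 = (22 − 7) − 13 = 2, and the invariant factors of ∂_2 are all 1, so H_1 = Z^2.
  H_2: rank ker ∂_2 − rank ∂_3 = (14 − 13) − 0 = 1, and there is no ∂_3, so H_2 = Z.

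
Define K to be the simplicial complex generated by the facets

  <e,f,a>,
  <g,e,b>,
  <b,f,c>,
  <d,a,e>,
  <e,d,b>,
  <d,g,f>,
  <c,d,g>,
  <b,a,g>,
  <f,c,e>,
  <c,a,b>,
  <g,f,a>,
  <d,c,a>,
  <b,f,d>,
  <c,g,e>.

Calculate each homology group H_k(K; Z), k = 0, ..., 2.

H_0 ≅ Z,  H_1 ≅ Z^2,  H_2 ≅ Z.

Take the total order a < b < c < d < e < f < g on the vertex set. Then K (dimension 2) consists of the simplices:

  0-simplices (7): a, b, c, d, e, f, g
  1-simplices (21): ab, ac, ad, ae, af, ag, bc, bd, be, bf, bg, cd, ce, cf, cg, de, df, dg, ef, eg, fg
  2-simplices (14): abc, abg, acd, ade, aef, afg, bcf, bde, bdf, beg, cdg, cef, ceg, dfg

giving chain groups C_0 ≅ Z^7, C_1 ≅ Z^21, C_2 ≅ Z^14.

The boundary map ∂_1: C_1 → C_0 sends each edge [p,q] (with p < q) to q − p.
This gives a 7×21 integer matrix of rank 6; reducing to Smith normal form yields diagonal entries (1,1,1,1,1,1).

Boundary ∂_2: C_2 → C_1 maps a triangle to the signed sum of its edges. For instance
  ∂ade = de − ae + ad,
  ∂acd = cd − ad + ac.
The 21×14 boundary matrix has rank 13 and Smith normal form diag(1,1,1,1,1,1,1,1,1,1,1,1,1).

Computing H_k = (kernel of ∂_k) / (image of ∂_{k+1}):

  H_0: rank C_0 − rank ∂_1 = 7 − 6 = 1, and the invariant factors of ∂_1 are all 1, so H_0 ≅ Z.
  H_1: rank ker ∂_1 − rank ∂_2 = (21 − 6) − 13 = 2, and the invariant factors of ∂_2 are all 1, so H_1 ≅ Z^2.
  H_2: rank ker ∂_2 − rank ∂_3 = (14 − 13) − 0 = 1, and there is no ∂_3, so H_2 ≅ Z.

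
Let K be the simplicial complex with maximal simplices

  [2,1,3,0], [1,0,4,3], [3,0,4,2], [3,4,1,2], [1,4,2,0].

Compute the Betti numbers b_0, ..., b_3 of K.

Take the total order 0 < 1 < 2 < 3 < 4 on the vertex set. Then K (dimension 3) consists of the simplices:

  0-simplices (5): [0], [1], [2], [3], [4]
  1-simplices (10): [0,1], [0,2], [0,3], [0,4], [1,2], [1,3], [1,4], [2,3], [2,4], [3,4]
  2-simplices (10): [0,1,2], [0,1,3], [0,1,4], [0,2,3], [0,2,4], [0,3,4], [1,2,3], [1,2,4], [1,3,4], [2,3,4]
  3-simplices (5): [0,1,2,3], [0,1,2,4], [0,1,3,4], [0,2,3,4], [1,2,3,4]

giving chain groups C_0 ≅ Z^5, C_1 ≅ Z^10, C_2 ≅ Z^10, C_3 ≅ Z^5.

Boundary ∂_1: C_1 → C_0 maps an edge to its endpoints' difference, ∂[p,q] = q − p. For instance
  ∂[1,3] = [3] − [1].
This gives a 5×10 integer matrix of rank 4; reducing to Smith normal form yields diagonal entries (1,1,1,1).

Boundary ∂_2: C_2 → C_1 acts by ∂[p,q,r] = [q,r] − [p,r] + [p,q]. For instance
  ∂[0,2,4] = [2,4] − [0,4] + [0,2],
  ∂[0,1,4] = [1,4] − [0,4] + [0,1].
The resulting 10×10 matrix has rank 6, and its Smith normal form has invariant factors (1,1,1,1,1,1).

The boundary map ∂_3: C_3 → C_2 sends each 3-simplex σ to the alternating sum Σ_i (−1)^i (σ with its i-th vertex removed). For instance
  ∂[0,2,3,4] = [2,3,4] − [0,3,4] + [0,2,4] − [0,2,3],
  ∂[0,1,3,4] = [1,3,4] − [0,3,4] + [0,1,4] − [0,1,3].
This gives a 10×5 integer matrix of rank 4; reducing to Smith normal form yields diagonal entries (1,1,1,1).

Computing H_k = (kernel of ∂_k) / (image of ∂_{k+1}):

  H_0: rank C_0 − rank ∂_1 = 5 − 4 = 1, and the invariant factors of ∂_1 are all 1, so H_0 = Z.
  H_1: rank ker ∂_1 − rank ∂_2 = (10 − 4) − 6 = 0, and the invariant factors of ∂_2 are all 1, so H_1 = 0.
  H_2: rank ker ∂_2 − rank ∂_3 = (10 − 6) − 4 = 0, and the invariant factors of ∂_3 are all 1, so H_2 = 0.
  H_3: rank ker ∂_3 − rank ∂_4 = (5 − 4) − 0 = 1, and there is no ∂_4, so H_3 = Z.

As a check, the Euler characteristic is 5 − 10 + 10 − 5 = 0, which agrees with 1 − 0 + 0 − 1 = 0.

Hence the Betti numbers are b_0 = 1, b_1 = 0, b_2 = 0, b_3 = 1.

b_0 = 1, b_1 = 0, b_2 = 0, b_3 = 1.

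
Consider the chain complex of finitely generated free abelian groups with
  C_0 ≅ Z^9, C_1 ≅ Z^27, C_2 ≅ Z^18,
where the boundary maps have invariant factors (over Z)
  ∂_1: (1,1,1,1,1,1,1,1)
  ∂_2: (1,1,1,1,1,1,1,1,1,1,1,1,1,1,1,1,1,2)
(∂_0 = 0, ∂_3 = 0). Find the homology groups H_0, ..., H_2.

H_0: b_0 = 9 − 0 − 8 = 1; torsion from ∂_1 factors > 1: none. So H_0 ≅ Z.
H_1: b_1 = 27 − 8 − 18 = 1; torsion from ∂_2 factors > 1: [2]. So H_1 ≅ Z ⊕ Z/2.
H_2: b_2 = 18 − 18 − 0 = 0; torsion from ∂_3 factors > 1: none. So H_2 ≅ 0.

H_0 ≅ Z,  H_1 ≅ Z ⊕ Z/2,  H_2 = 0.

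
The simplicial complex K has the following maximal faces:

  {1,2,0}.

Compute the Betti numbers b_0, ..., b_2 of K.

Take the total order 0 < 1 < 2 on the vertex set. Then K (dimension 2) consists of the simplices:

  0-simplices (3): [0], [1], [2]
  1-simplices (3): [0,1], [0,2], [1,2]
  2-simplices (1): [0,1,2]

giving chain groups C_0 ≅ Z^3, C_1 ≅ Z^3, C_2 ≅ Z^1.

Boundary ∂_1: C_1 → C_0 maps an edge to its endpoints' difference, ∂[p,q] = q − p. For instance
  ∂[0,2] = [2] − [0].
The resulting 3×3 matrix has rank 2, and its Smith normal form has invariant factors (1,1).

Boundary ∂_2: C_2 → C_1 maps a triangle to the signed sum of its edges. For instance
  ∂[0,1,2] = [1,2] − [0,2] + [0,1].
As a 3×1 matrix over Z this has rank 1, with invariant factors (1).

Computing H_k = (kernel of ∂_k) / (image of ∂_{k+1}):

  H_0: rank C_0 − rank ∂_1 = 3 − 2 = 1, and the invariant factors of ∂_1 are all 1, so H_0 = Z.
  H_1: rank ker ∂_1 − rank ∂_2 = (3 − 2) − 1 = 0, and the invariant factors of ∂_2 are all 1, so H_1 = 0.
  H_2: rank ker ∂_2 − rank ∂_3 = (1 − 1) − 0 = 0, and there is no ∂_3, so H_2 = 0.

As a check, the Euler characteristic is 3 − 3 + 1 = 1, which agrees with 1 − 0 + 0 = 1.

Hence the Betti numbers are b_0 = 1, b_1 = 0, b_2 = 0.

b_0 = 1, b_1 = 0, b_2 = 0.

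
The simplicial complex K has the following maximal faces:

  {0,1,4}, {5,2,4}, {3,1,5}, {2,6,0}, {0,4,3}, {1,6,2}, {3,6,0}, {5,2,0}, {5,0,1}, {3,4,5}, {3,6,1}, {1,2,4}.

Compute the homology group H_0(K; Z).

Fix the vertex order 0 < 1 < 2 < 3 < 4 < 5 < 6 and write every simplex with vertices in increasing order. Then dim K = 2 and the simplices of K are:

  0-simplices (7): [0], [1], [2], [3], [4], [5], [6]
  1-simplices (18): [0,1], [0,2], [0,3], [0,4], [0,5], [0,6], [1,2], [1,3], [1,4], [1,5], [1,6], [2,4], [2,5], [2,6], [3,4], [3,5], [3,6], [4,5]
  2-simplices (12): [0,1,4], [0,1,5], [0,2,5], [0,2,6], [0,3,4], [0,3,6], [1,2,4], [1,2,6], [1,3,5], [1,3,6], [2,4,5], [3,4,5]

Hence C_0 ≅ Z^7, C_1 ≅ Z^18, C_2 ≅ Z^12.

∂_1: C_1 → C_0 maps an edge to its endpoints' difference, ∂[p,q] = q − p. For instance
  ∂[3,6] = [6] − [3].
The resulting 7×18 matrix has rank 6, and its Smith normal form has invariant factors (1,1,1,1,1,1).

∂_2: C_2 → C_1 acts by ∂[p,q,r] = [q,r] − [p,r] + [p,q]. For instance
  ∂[0,1,4] = [1,4] − [0,4] + [0,1],
  ∂[2,4,5] = [4,5] − [2,5] + [2,4].
The 18×12 boundary matrix has rank 12 and Smith normal form diag(1,1,1,1,1,1,1,1,1,1,1,2).

Computing H_k = (kernel of ∂_k) / (image of ∂_{k+1}):

  H_0: rank C_0 − rank ∂_1 = 7 − 6 = 1, and the invariant factors of ∂_1 are all 1, so H_0 ≅ Z.

H_0 = Z.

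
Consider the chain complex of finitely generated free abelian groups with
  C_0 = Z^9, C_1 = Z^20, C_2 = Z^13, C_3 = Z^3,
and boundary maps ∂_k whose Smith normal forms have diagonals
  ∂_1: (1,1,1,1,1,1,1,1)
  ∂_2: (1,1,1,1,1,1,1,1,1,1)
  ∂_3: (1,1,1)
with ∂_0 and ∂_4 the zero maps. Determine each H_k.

H_0 ≅ Z,  H_1 ≅ Z^2,  H_2 = 0,  H_3 = 0.

H_0: b_0 = 9 − 0 − 8 = 1; torsion from ∂_1 factors > 1: none. So H_0 ≅ Z.
H_1: b_1 = 20 − 8 − 10 = 2; torsion from ∂_2 factors > 1: none. So H_1 ≅ Z^2.
H_2: b_2 = 13 − 10 − 3 = 0; torsion from ∂_3 factors > 1: none. So H_2 ≅ 0.
H_3: b_3 = 3 − 3 − 0 = 0; torsion from ∂_4 factors > 1: none. So H_3 ≅ 0.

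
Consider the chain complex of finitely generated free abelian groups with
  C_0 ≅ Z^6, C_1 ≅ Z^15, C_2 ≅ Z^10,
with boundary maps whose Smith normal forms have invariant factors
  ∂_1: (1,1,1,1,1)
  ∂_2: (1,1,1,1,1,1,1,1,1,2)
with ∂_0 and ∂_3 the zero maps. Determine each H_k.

H_0: b_0 = 6 − 0 − 5 = 1; torsion from ∂_1 factors > 1: none. So H_0 ≅ Z.
H_1: b_1 = 15 − 5 − 10 = 0; torsion from ∂_2 factors > 1: [2]. So H_1 ≅ Z/2Z.
H_2: b_2 = 10 − 10 − 0 = 0; torsion from ∂_3 factors > 1: none. So H_2 ≅ 0.

H_0 ≅ Z,  H_1 ≅ Z/2Z,  H_2 = 0.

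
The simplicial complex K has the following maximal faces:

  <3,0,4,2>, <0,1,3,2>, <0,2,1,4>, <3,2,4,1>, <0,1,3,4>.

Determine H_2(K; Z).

We work with the vertex ordering 0 < 1 < 2 < 3 < 4. The simplices of K, each written with vertices in increasing order, are:

  0-simplices (5): [0], [1], [2], [3], [4]
  1-simplices (10): [0,1], [0,2], [0,3], [0,4], [1,2], [1,3], [1,4], [2,3], [2,4], [3,4]
  2-simplices (10): [0,1,2], [0,1,3], [0,1,4], [0,2,3], [0,2,4], [0,3,4], [1,2,3], [1,2,4], [1,3,4], [2,3,4]
  3-simplices (5): [0,1,2,3], [0,1,2,4], [0,1,3,4], [0,2,3,4], [1,2,3,4]

Hence C_0 ≅ Z^5, C_1 ≅ Z^10, C_2 ≅ Z^10, C_3 ≅ Z^5.

Boundary ∂_1: C_1 → C_0 is given by ∂[p,q] = [q] − [p]. For instance
  ∂[0,3] = [3] − [0].
As a 5×10 matrix over Z this has rank 4, with invariant factors (1,1,1,1).

The boundary map ∂_2: C_2 → C_1 maps a triangle to the signed sum of its edges. For instance
  ∂[2,3,4] = [3,4] − [2,4] + [2,3],
  ∂[0,1,3] = [1,3] − [0,3] + [0,1].
This gives a 10×10 integer matrix of rank 6; reducing to Smith normal form yields diagonal entries (1,1,1,1,1,1).

Boundary ∂_3: C_3 → C_2 sends each 3-simplex σ to the alternating sum Σ_i (−1)^i (σ with its i-th vertex removed). For instance
  ∂[1,2,3,4] = [2,3,4] − [1,3,4] + [1,2,4] − [1,2,3],
  ∂[0,2,3,4] = [2,3,4] − [0,3,4] + [0,2,4] − [0,2,3].
The resulting 10×5 matrix has rank 4, and its Smith normal form has invariant factors (1,1,1,1).

From H_k ≅ ker(∂_k) / im(∂_{k+1}) we obtain:

  H_2: rank ker ∂_2 − rank ∂_3 = (10 − 6) − 4 = 0, and the invariant factors of ∂_3 are all 1, so H_2 = 0.

(K is a triangulation of the 3-sphere S^3.)

H_2 = 0.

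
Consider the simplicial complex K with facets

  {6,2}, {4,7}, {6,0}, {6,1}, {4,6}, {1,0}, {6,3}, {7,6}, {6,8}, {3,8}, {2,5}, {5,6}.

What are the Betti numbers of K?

Fix the vertex order 0 < 1 < 2 < 3 < 4 < 5 < 6 < 7 < 8 and write every simplex with vertices in increasing order. Then dim K = 1 and the simplices of K are:

  0-simplices (9): [0], [1], [2], [3], [4], [5], [6], [7], [8]
  1-simplices (12): [0,1], [0,6], [1,6], [2,5], [2,6], [3,6], [3,8], [4,6], [4,7], [5,6], [6,7], [6,8]

giving chain groups C_0 ≅ Z^9, C_1 ≅ Z^12.

∂_1: C_1 → C_0 maps an edge to its endpoints' difference, ∂[p,q] = q − p. For instance
  ∂[2,6] = [6] − [2].
This gives a 9×12 integer matrix of rank 8; reducing to Smith normal form yields diagonal entries (1,1,1,1,1,1,1,1).

Now H_k = ker ∂_k / im ∂_{k+1}, so:

  H_0: rank C_0 − rank ∂_1 = 9 − 8 = 1, and the invariant factors of ∂_1 are all 1, so H_0 ≅ Z.
  H_1: rank ker ∂_1 − rank ∂_2 = (12 − 8) − 0 = 4, and there is no ∂_2, so H_1 ≅ Z^4.

As a check, the Euler characteristic is 9 − 12 = -3, which agrees with 1 − 4 = -3.

Hence the Betti numbers are b_0 = 1, b_1 = 4.

b_0 = 1, b_1 = 4.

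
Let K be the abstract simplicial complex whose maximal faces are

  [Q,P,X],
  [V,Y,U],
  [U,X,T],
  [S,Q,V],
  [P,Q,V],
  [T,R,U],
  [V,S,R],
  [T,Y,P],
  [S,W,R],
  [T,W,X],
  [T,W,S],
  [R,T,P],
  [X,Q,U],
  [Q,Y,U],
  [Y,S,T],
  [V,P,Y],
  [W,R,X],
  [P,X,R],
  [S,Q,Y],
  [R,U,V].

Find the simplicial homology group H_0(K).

H_0 ≅ Z.

K has 10 vertices, 30 edges, 20 triangles.
rank ∂_0 = 0, rank ∂_1 = 9 ⇒ b_0 = 10 − 0 − 9 = 1; all invariant factors of ∂_1 are 1 so no torsion. So H_0 ≅ Z.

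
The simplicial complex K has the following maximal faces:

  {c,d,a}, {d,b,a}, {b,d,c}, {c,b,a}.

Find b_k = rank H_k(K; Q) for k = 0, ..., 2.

We work with the vertex ordering a < b < c < d. The simplices of K, each written with vertices in increasing order, are:

  0-simplices (4): a, b, c, d
  1-simplices (6): ab, ac, ad, bc, bd, cd
  2-simplices (4): abc, abd, acd, bcd

so the chain groups are C_0 ≅ Z^4, C_1 ≅ Z^6, C_2 ≅ Z^4.

∂_1: C_1 → C_0 sends each edge [p,q] (with p < q) to q − p. For instance
  ∂ab = b − a.
As a 4×6 matrix over Z this has rank 3, with invariant factors (1,1,1).

Boundary ∂_2: C_2 → C_1 sends each 2-simplex [p,q,r] to [q,r] − [p,r] + [p,q]. For instance
  ∂abc = bc − ac + ab,
  ∂abd = bd − ad + ab.
The resulting 6×4 matrix has rank 3, and its Smith normal form has invariant factors (1,1,1).

Now H_k = ker ∂_k / im ∂_{k+1}, so:

  H_0: rank C_0 − rank ∂_1 = 4 − 3 = 1, and the invariant factors of ∂_1 are all 1, so H_0 = Z.
  H_1: rank ker ∂_1 − rank ∂_2 = (6 − 3) − 3 = 0, and the invariant factors of ∂_2 are all 1, so H_1 = 0.
  H_2: rank ker ∂_2 − rank ∂_3 = (4 − 3) − 0 = 1, and there is no ∂_3, so H_2 = Z.

(K is a triangulation of the 2-sphere S^2.)

Hence the Betti numbers are b_0 = 1, b_1 = 0, b_2 = 1.

b_0 = 1, b_1 = 0, b_2 = 1.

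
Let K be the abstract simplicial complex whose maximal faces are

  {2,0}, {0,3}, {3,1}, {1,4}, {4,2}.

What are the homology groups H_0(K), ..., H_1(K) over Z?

H_0 = Z,  H_1 = Z.

Take the total order 0 < 1 < 2 < 3 < 4 on the vertex set. Then K (dimension 1) consists of the simplices:

  0-simplices (5): [0], [1], [2], [3], [4]
  1-simplices (5): [0,2], [0,3], [1,3], [1,4], [2,4]

so the chain groups are C_0 ≅ Z^5, C_1 ≅ Z^5.

Boundary ∂_1: C_1 → C_0 maps an edge to its endpoints' difference, ∂[p,q] = q − p. For instance
  ∂[2,4] = [4] − [2].
As a 5×5 matrix over Z this has rank 4, with invariant factors (1,1,1,1).

Reading off H_k = ker ∂_k / im ∂_{k+1}:

  H_0: rank C_0 − rank ∂_1 = 5 − 4 = 1, and the invariant factors of ∂_1 are all 1, so H_0 = Z.
  H_1: rank ker ∂_1 − rank ∂_2 = (5 − 4) − 0 = 1, and there is no ∂_2, so H_1 = Z.

As a check, the Euler characteristic is 5 − 5 = 0, which agrees with 1 − 1 = 0.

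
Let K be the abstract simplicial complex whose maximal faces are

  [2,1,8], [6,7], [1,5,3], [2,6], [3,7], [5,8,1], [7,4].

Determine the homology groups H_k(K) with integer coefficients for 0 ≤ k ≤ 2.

Take the total order 1 < 2 < 3 < 4 < 5 < 6 < 7 < 8 on the vertex set. Then K (dimension 2) consists of the simplices:

  0-simplices (8): [1], [2], [3], [4], [5], [6], [7], [8]
  1-simplices (11): [1,2], [1,3], [1,5], [1,8], [2,6], [2,8], [3,5], [3,7], [4,7], [5,8], [6,7]
  2-simplices (3): [1,2,8], [1,3,5], [1,5,8]

giving chain groups C_0 ≅ Z^8, C_1 ≅ Z^11, C_2 ≅ Z^3.

The boundary map ∂_1: C_1 → C_0 is given by ∂[p,q] = [q] − [p]. For instance
  ∂[3,5] = [5] − [3].
The resulting 8×11 matrix has rank 7, and its Smith normal form has invariant factors (1,1,1,1,1,1,1).

Boundary ∂_2: C_2 → C_1 maps a triangle to the signed sum of its edges. For instance
  ∂[1,2,8] = [2,8] − [1,8] + [1,2],
  ∂[1,5,8] = [5,8] − [1,8] + [1,5].
The resulting 11×3 matrix has rank 3, and its Smith normal form has invariant factors (1,1,1).

Reading off H_k = ker ∂_k / im ∂_{k+1}:

  H_0: rank C_0 − rank ∂_1 = 8 − 7 = 1, and the invariant factors of ∂_1 are all 1, so H_0 = Z.
  H_1: rank ker ∂_1 − rank ∂_2 = (11 − 7) − 3 = 1, and the invariant factors of ∂_2 are all 1, so H_1 = Z.
  H_2: rank ker ∂_2 − rank ∂_3 = (3 − 3) − 0 = 0, and there is no ∂_3, so H_2 = 0.

H_0 ≅ Z,  H_1 ≅ Z,  H_2 = 0.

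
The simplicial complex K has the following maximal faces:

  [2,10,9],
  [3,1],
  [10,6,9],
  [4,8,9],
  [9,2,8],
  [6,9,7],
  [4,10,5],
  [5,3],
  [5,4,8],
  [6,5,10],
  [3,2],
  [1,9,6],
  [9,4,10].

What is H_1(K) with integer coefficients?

H_1 = Z^2.

Fix the vertex order 1 < 2 < 3 < 4 < 5 < 6 < 7 < 8 < 9 < 10 and write every simplex with vertices in increasing order. Then dim K = 2 and the simplices of K are:

  0-simplices (10): [1], [2], [3], [4], [5], [6], [7], [8], [9], [10]
  1-simplices (21): [1,3], [1,6], [1,9], [2,3], [2,8], [2,9], [2,10], [3,5], [4,5], [4,8], [4,9], [4,10], [5,6], [5,8], [5,10], [6,7], [6,9], [6,10], [7,9], [8,9], [9,10]
  2-simplices (10): [1,6,9], [2,8,9], [2,9,10], [4,5,8], [4,5,10], [4,8,9], [4,9,10], [5,6,10], [6,7,9], [6,9,10]

Hence C_0 ≅ Z^10, C_1 ≅ Z^21, C_2 ≅ Z^10.

The boundary map ∂_1: C_1 → C_0 is given by ∂[p,q] = [q] − [p]. For instance
  ∂[2,3] = [3] − [2].
This gives a 10×21 integer matrix of rank 9; reducing to Smith normal form yields diagonal entries (1,1,1,1,1,1,1,1,1).

The boundary map ∂_2: C_2 → C_1 sends each 2-simplex [p,q,r] to [q,r] − [p,r] + [p,q]. For instance
  ∂[5,6,10] = [6,10] − [5,10] + [5,6],
  ∂[4,5,10] = [5,10] − [4,10] + [4,5].
As a 21×10 matrix over Z this has rank 10, with invariant factors (1,1,1,1,1,1,1,1,1,1).

Now H_k = ker ∂_k / im ∂_{k+1}, so:

  H_1: rank ker ∂_1 − rank ∂_2 = (21 − 9) − 10 = 2, and the invariant factors of ∂_2 are all 1, so H_1 = Z^2.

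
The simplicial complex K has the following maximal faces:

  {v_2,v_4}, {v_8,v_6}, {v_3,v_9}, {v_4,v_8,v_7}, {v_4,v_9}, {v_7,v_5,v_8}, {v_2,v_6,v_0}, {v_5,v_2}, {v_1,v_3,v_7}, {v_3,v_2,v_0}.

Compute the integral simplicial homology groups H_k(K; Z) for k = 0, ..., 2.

H_0 = Z,  H_1 = Z^4,  H_2 = 0.

We work with the vertex ordering v_0 < v_1 < v_2 < v_3 < v_4 < v_5 < v_6 < v_7 < v_8 < v_9. The simplices of K, each written with vertices in increasing order, are:

  0-simplices (10): [v_0], [v_1], [v_2], [v_3], [v_4], [v_5], [v_6], [v_7], [v_8], [v_9]
  1-simplices (18): (18 of them)
  2-simplices (5): [v_0,v_2,v_3], [v_0,v_2,v_6], [v_1,v_3,v_7], [v_4,v_7,v_8], [v_5,v_7,v_8]

giving chain groups C_0 ≅ Z^10, C_1 ≅ Z^18, C_2 ≅ Z^5.

Boundary ∂_1: C_1 → C_0 maps an edge to its endpoints' difference, ∂[p,q] = q − p.
This gives a 10×18 integer matrix of rank 9; reducing to Smith normal form yields diagonal entries (1,1,1,1,1,1,1,1,1).

Boundary ∂_2: C_2 → C_1 sends each 2-simplex [p,q,r] to [q,r] − [p,r] + [p,q]. For instance
  ∂[v_5,v_7,v_8] = [v_7,v_8] − [v_5,v_8] + [v_5,v_7],
  ∂[v_0,v_2,v_3] = [v_2,v_3] − [v_0,v_3] + [v_0,v_2].
The 18×5 boundary matrix has rank 5 and Smith normal form diag(1,1,1,1,1).

Now H_k = ker ∂_k / im ∂_{k+1}, so:

  H_0: rank C_0 − rank ∂_1 = 10 − 9 = 1, and the invariant factors of ∂_1 are all 1, so H_0 ≅ Z.
  H_1: rank ker ∂_1 − rank ∂_2 = (18 − 9) − 5 = 4, and the invariant factors of ∂_2 are all 1, so H_1 ≅ Z^4.
  H_2: rank ker ∂_2 − rank ∂_3 = (5 − 5) − 0 = 0, and there is no ∂_3, so H_2 ≅ 0.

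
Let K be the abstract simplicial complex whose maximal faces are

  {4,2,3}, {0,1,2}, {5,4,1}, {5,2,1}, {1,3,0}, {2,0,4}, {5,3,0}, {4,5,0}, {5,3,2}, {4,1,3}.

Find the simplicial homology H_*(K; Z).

Take the total order 0 < 1 < 2 < 3 < 4 < 5 on the vertex set. Then K (dimension 2) consists of the simplices:

  0-simplices (6): [0], [1], [2], [3], [4], [5]
  1-simplices (15): [0,1], [0,2], [0,3], [0,4], [0,5], [1,2], [1,3], [1,4], [1,5], [2,3], [2,4], [2,5], [3,4], [3,5], [4,5]
  2-simplices (10): [0,1,2], [0,1,3], [0,2,4], [0,3,5], [0,4,5], [1,2,5], [1,3,4], [1,4,5], [2,3,4], [2,3,5]

so the chain groups are C_0 ≅ Z^6, C_1 ≅ Z^15, C_2 ≅ Z^10.

Boundary ∂_1: C_1 → C_0 is given by ∂[p,q] = [q] − [p].
This gives a 6×15 integer matrix of rank 5; reducing to Smith normal form yields diagonal entries (1,1,1,1,1).

Boundary ∂_2: C_2 → C_1 acts by ∂[p,q,r] = [q,r] − [p,r] + [p,q]. For instance
  ∂[1,4,5] = [4,5] − [1,5] + [1,4],
  ∂[0,4,5] = [4,5] − [0,5] + [0,4].
As a 15×10 matrix over Z this has rank 10, with invariant factors (1,1,1,1,1,1,1,1,1,2).

Computing H_k = (kernel of ∂_k) / (image of ∂_{k+1}):

  H_0: rank C_0 − rank ∂_1 = 6 − 5 = 1, and the invariant factors of ∂_1 are all 1, so H_0 ≅ Z.
  H_1: rank ker ∂_1 − rank ∂_2 = (15 − 5) − 10 = 0, and ∂_2 has invariant factor 2 > 1, so H_1 ≅ Z/2Z.
  H_2: rank ker ∂_2 − rank ∂_3 = (10 − 10) − 0 = 0, and there is no ∂_3, so H_2 ≅ 0.

As a check, the Euler characteristic is 6 − 15 + 10 = 1, which agrees with 1 − 0 + 0 = 1.

H_0 ≅ Z,  H_1 ≅ Z/2Z,  H_2 = 0.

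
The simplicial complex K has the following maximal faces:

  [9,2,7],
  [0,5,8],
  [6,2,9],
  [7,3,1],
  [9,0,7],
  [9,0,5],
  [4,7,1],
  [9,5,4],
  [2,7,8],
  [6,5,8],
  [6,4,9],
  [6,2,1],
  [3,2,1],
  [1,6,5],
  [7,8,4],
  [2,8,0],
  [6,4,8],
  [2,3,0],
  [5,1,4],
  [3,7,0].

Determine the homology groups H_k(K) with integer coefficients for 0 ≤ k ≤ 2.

We work with the vertex ordering 0 < 1 < 2 < 3 < 4 < 5 < 6 < 7 < 8 < 9. The simplices of K, each written with vertices in increasing order, are:

  0-simplices (10): [0], [1], [2], [3], [4], [5], [6], [7], [8], [9]
  1-simplices (30): (30 of them)
  2-simplices (20): (20 of them)

Hence C_0 ≅ Z^10, C_1 ≅ Z^30, C_2 ≅ Z^20.

Boundary ∂_1: C_1 → C_0 is given by ∂[p,q] = [q] − [p]. For instance
  ∂[0,3] = [3] − [0].
This gives a 10×30 integer matrix of rank 9; reducing to Smith normal form yields diagonal entries (1,1,1,1,1,1,1,1,1).

The boundary map ∂_2: C_2 → C_1 acts by ∂[p,q,r] = [q,r] − [p,r] + [p,q]. For instance
  ∂[1,4,5] = [4,5] − [1,5] + [1,4],
  ∂[4,6,8] = [6,8] − [4,8] + [4,6].
The resulting 30×20 matrix has rank 20, and its Smith normal form has invariant factors (1,1,1,1,1,1,1,1,1,1,1,1,1,1,1,1,1,1,1,2).

Now H_k = ker ∂_k / im ∂_{k+1}, so:

  H_0: rank C_0 − rank ∂_1 = 10 − 9 = 1, and the invariant factors of ∂_1 are all 1, so H_0 = Z.
  H_1: rank ker ∂_1 − rank ∂_2 = (30 − 9) − 20 = 1, and ∂_2 has invariant factor 2 > 1, so H_1 = Z ⊕ Z/2.
  H_2: rank ker ∂_2 − rank ∂_3 = (20 − 20) − 0 = 0, and there is no ∂_3, so H_2 = 0.

H_0 = Z,  H_1 = Z ⊕ Z/2,  H_2 = 0.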